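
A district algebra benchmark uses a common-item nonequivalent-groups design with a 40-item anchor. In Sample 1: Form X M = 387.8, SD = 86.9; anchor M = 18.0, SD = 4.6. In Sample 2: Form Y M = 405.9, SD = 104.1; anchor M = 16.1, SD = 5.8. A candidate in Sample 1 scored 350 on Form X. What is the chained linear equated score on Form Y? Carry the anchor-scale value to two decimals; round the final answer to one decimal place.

Form X → anchor (Sample 1): v = (4.6/86.9)(350 − 387.8) + 18.0 = 16.00
anchor → Form Y (Sample 2): y = (104.1/5.8)(16.00 − 16.1) + 405.9 = 404.1

404.1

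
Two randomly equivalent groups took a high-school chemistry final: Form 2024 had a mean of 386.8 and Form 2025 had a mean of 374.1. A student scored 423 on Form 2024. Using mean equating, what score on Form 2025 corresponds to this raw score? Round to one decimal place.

Mean equating: y = x + (M_Y − M_X) = 423 + (374.1 − 386.8) = 410.3

410.3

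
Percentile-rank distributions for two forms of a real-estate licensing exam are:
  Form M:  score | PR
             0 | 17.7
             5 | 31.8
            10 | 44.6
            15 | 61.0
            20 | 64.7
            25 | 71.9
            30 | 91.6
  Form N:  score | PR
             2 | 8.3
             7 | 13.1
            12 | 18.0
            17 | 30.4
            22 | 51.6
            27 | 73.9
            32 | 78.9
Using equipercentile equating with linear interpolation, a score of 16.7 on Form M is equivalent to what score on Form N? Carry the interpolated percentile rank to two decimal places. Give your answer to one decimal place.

24.4

PR of 16.7 on Form M: 61.0 + (16.7 − 15)/(20 − 15) × (64.7 − 61.0) = 62.26
On Form N, PR 62.26 falls between score 22 (PR 51.6) and 27 (PR 73.9).
Interpolate: 22 + (62.26 − 51.6)/(73.9 − 51.6) × (27 − 22) = 24.4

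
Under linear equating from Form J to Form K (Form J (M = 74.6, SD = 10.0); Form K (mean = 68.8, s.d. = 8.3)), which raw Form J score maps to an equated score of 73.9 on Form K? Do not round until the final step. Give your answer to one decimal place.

Invert y = (SD_Y/SD_X)(x − M_X) + M_Y:
x = (SD_X/SD_Y)(y − M_Y) + M_X = (10.0/8.3)(73.9 − 68.8) + 74.6
x = 1.204819 × 5.100 + 74.6 = 80.7

80.7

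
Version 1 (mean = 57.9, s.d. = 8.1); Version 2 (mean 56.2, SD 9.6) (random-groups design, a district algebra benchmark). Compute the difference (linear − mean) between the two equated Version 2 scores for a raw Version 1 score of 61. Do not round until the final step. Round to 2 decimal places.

0.57

Mean-equated: 61 + (56.2 − 57.9) = 59.30
Linear-equated: (9.6/8.1)(61 − 57.9) + 56.2 = 59.874
Difference = 59.874 − 59.30 = 0.57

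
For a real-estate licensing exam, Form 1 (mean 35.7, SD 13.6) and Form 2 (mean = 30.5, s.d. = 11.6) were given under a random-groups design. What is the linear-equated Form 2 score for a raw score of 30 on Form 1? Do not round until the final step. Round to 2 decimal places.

Linear equating: y = (SD_Y/SD_X)(x − M_X) + M_Y
y = (11.6/13.6)(30 − 35.7) + 30.5
y = 0.852941 × -5.7 + 30.5 = -4.8618 + 30.5 = 25.64

25.64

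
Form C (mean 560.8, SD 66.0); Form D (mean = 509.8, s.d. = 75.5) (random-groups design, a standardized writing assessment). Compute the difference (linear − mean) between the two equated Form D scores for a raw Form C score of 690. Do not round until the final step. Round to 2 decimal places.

18.60

Mean-equated: 690 + (509.8 − 560.8) = 639.00
Linear-equated: (75.5/66.0)(690 − 560.8) + 509.8 = 657.597
Difference = 657.597 − 639.00 = 18.60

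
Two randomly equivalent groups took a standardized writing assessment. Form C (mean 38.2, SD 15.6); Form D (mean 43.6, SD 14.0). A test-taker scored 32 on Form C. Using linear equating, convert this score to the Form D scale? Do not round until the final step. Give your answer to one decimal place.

38.0

Linear equating: y = (SD_Y/SD_X)(x − M_X) + M_Y
y = (14.0/15.6)(32 − 38.2) + 43.6
y = 0.897436 × -6.2 + 43.6 = -5.5641 + 43.6 = 38.0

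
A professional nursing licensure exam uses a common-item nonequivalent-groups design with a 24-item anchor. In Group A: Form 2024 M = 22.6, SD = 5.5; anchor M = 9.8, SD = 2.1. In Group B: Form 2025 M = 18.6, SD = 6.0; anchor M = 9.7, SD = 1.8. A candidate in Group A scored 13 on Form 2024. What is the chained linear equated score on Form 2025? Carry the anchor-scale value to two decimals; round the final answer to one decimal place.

Form 2024 → anchor (Group A): v = (2.1/5.5)(13 − 22.6) + 9.8 = 6.13
anchor → Form 2025 (Group B): y = (6.0/1.8)(6.13 − 9.7) + 18.6 = 6.7

6.7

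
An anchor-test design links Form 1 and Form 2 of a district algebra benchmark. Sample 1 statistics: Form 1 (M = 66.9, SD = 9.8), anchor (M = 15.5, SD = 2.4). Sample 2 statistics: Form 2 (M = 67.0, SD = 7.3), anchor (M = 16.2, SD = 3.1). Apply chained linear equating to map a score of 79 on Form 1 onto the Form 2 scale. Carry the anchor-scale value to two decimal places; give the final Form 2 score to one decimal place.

Form 1 → anchor (Sample 1): v = (2.4/9.8)(79 − 66.9) + 15.5 = 18.46
anchor → Form 2 (Sample 2): y = (7.3/3.1)(18.46 − 16.2) + 67.0 = 72.3

72.3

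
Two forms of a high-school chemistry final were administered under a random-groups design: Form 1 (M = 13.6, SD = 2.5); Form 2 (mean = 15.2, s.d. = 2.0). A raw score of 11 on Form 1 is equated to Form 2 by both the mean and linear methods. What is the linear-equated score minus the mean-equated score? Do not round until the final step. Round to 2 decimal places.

Mean-equated: 11 + (15.2 − 13.6) = 12.60
Linear-equated: (2.0/2.5)(11 − 13.6) + 15.2 = 13.120
Difference = 13.120 − 12.60 = 0.52

0.52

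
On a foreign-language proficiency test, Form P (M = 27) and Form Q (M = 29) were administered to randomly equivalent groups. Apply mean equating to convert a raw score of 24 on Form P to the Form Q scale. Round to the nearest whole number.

Mean equating: y = x + (M_Y − M_X) = 24 + (29 − 27) = 26

26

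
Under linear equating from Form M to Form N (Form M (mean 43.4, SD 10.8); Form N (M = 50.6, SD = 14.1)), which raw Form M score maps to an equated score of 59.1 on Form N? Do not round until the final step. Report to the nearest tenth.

Invert y = (SD_Y/SD_X)(x − M_X) + M_Y:
x = (SD_X/SD_Y)(y − M_Y) + M_X = (10.8/14.1)(59.1 − 50.6) + 43.4
x = 0.765957 × 8.500 + 43.4 = 49.9

49.9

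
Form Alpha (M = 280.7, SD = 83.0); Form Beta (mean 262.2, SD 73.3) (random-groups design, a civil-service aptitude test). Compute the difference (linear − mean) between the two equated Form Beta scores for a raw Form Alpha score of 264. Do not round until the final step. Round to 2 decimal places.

Mean-equated: 264 + (262.2 − 280.7) = 245.50
Linear-equated: (73.3/83.0)(264 − 280.7) + 262.2 = 247.452
Difference = 247.452 − 245.50 = 1.95

1.95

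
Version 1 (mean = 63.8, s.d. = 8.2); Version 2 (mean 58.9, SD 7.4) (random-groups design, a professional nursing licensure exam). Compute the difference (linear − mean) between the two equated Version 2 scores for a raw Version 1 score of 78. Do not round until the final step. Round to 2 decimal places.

Mean-equated: 78 + (58.9 − 63.8) = 73.10
Linear-equated: (7.4/8.2)(78 − 63.8) + 58.9 = 71.715
Difference = 71.715 − 73.10 = -1.39

-1.39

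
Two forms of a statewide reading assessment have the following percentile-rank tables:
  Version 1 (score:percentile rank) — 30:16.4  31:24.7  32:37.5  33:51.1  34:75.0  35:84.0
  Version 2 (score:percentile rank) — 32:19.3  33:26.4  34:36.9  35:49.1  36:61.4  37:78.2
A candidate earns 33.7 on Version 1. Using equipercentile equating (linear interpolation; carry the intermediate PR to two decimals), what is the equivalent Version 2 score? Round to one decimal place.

PR of 33.7 on Version 1: 51.1 + (33.7 − 33)/(34 − 33) × (75.0 − 51.1) = 67.83
On Version 2, PR 67.83 falls between score 36 (PR 61.4) and 37 (PR 78.2).
Interpolate: 36 + (67.83 − 61.4)/(78.2 − 61.4) × (37 − 36) = 36.4

36.4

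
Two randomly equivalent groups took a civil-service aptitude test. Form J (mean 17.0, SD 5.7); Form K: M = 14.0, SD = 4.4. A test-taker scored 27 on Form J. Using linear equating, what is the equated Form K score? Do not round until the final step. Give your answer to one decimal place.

Linear equating: y = (SD_Y/SD_X)(x − M_X) + M_Y
y = (4.4/5.7)(27 − 17.0) + 14.0
y = 0.771930 × 10.0 + 14.0 = 7.7193 + 14.0 = 21.7

21.7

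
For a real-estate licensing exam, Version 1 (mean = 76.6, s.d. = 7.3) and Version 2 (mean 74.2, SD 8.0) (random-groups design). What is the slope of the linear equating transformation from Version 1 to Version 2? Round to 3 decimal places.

1.096

A = SD_Y / SD_X = 8.0 / 7.3 = 1.096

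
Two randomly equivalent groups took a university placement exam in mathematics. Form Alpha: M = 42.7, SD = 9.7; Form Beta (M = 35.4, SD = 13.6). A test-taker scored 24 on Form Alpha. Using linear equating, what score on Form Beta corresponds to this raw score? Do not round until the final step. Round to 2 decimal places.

Linear equating: y = (SD_Y/SD_X)(x − M_X) + M_Y
y = (13.6/9.7)(24 − 42.7) + 35.4
y = 1.402062 × -18.7 + 35.4 = -26.2186 + 35.4 = 9.18

9.18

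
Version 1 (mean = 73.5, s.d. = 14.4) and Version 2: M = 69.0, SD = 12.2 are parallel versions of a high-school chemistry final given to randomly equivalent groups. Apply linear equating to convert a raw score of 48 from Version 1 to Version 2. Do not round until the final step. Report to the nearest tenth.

47.4

Linear equating: y = (SD_Y/SD_X)(x − M_X) + M_Y
y = (12.2/14.4)(48 − 73.5) + 69.0
y = 0.847222 × -25.5 + 69.0 = -21.6042 + 69.0 = 47.4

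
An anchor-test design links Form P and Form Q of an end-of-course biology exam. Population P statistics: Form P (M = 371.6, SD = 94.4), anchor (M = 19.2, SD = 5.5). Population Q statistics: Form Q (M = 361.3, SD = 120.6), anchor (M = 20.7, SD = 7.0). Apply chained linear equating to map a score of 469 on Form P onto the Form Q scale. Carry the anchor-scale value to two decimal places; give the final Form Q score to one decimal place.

Form P → anchor (Population P): v = (5.5/94.4)(469 − 371.6) + 19.2 = 24.87
anchor → Form Q (Population Q): y = (120.6/7.0)(24.87 − 20.7) + 361.3 = 433.1

433.1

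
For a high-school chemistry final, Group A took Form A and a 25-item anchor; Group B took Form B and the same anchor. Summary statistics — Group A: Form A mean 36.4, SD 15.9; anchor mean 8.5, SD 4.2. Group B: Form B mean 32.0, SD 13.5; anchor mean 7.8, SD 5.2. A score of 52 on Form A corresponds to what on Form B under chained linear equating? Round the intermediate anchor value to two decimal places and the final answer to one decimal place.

44.5

Form A → anchor (Group A): v = (4.2/15.9)(52 − 36.4) + 8.5 = 12.62
anchor → Form B (Group B): y = (13.5/5.2)(12.62 − 7.8) + 32.0 = 44.5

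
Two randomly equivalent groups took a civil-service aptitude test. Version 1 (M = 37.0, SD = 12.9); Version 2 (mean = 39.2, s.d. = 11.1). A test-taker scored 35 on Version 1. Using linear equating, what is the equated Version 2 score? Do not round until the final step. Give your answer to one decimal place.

37.5

Linear equating: y = (SD_Y/SD_X)(x − M_X) + M_Y
y = (11.1/12.9)(35 − 37.0) + 39.2
y = 0.860465 × -2.0 + 39.2 = -1.7209 + 39.2 = 37.5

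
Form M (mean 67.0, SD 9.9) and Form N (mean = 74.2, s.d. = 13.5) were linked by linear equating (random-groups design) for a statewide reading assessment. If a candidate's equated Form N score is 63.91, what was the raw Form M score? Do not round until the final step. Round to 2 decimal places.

59.45

Invert y = (SD_Y/SD_X)(x − M_X) + M_Y:
x = (SD_X/SD_Y)(y − M_Y) + M_X = (9.9/13.5)(63.91 − 74.2) + 67.0
x = 0.733333 × -10.290 + 67.0 = 59.45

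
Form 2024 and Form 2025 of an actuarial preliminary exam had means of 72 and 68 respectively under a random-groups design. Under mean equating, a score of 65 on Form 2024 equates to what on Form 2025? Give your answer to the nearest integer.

Mean equating: y = x + (M_Y − M_X) = 65 + (68 − 72) = 61

61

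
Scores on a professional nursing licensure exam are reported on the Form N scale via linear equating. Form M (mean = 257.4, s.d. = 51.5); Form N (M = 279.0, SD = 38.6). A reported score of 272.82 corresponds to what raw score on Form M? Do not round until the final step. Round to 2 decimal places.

249.15

Invert y = (SD_Y/SD_X)(x − M_X) + M_Y:
x = (SD_X/SD_Y)(y − M_Y) + M_X = (51.5/38.6)(272.82 − 279.0) + 257.4
x = 1.334197 × -6.180 + 257.4 = 249.15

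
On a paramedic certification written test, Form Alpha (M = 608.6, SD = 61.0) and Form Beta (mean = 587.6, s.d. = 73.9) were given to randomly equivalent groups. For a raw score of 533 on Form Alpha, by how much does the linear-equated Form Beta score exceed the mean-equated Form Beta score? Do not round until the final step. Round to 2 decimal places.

Mean-equated: 533 + (587.6 − 608.6) = 512.00
Linear-equated: (73.9/61.0)(533 − 608.6) + 587.6 = 496.012
Difference = 496.012 − 512.00 = -15.99

-15.99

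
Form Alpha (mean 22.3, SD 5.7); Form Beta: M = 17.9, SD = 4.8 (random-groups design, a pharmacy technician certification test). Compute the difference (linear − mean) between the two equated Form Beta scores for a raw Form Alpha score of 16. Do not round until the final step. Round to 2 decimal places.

Mean-equated: 16 + (17.9 − 22.3) = 11.60
Linear-equated: (4.8/5.7)(16 − 22.3) + 17.9 = 12.595
Difference = 12.595 − 11.60 = 0.99

0.99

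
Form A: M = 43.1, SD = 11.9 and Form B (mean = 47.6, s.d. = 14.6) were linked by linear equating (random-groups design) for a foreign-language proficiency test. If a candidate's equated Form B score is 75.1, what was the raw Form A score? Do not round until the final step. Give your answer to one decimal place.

Invert y = (SD_Y/SD_X)(x − M_X) + M_Y:
x = (SD_X/SD_Y)(y − M_Y) + M_X = (11.9/14.6)(75.1 − 47.6) + 43.1
x = 0.815068 × 27.500 + 43.1 = 65.5

65.5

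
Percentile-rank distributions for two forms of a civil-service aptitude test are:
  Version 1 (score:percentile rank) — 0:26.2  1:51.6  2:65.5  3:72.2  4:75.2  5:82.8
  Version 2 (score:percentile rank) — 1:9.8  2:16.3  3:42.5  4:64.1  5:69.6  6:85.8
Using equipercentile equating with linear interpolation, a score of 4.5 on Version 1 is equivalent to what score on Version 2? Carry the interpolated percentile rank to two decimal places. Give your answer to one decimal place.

PR of 4.5 on Version 1: 75.2 + (4.5 − 4)/(5 − 4) × (82.8 − 75.2) = 79.00
On Version 2, PR 79.00 falls between score 5 (PR 69.6) and 6 (PR 85.8).
Interpolate: 5 + (79.00 − 69.6)/(85.8 − 69.6) × (6 − 5) = 5.6

5.6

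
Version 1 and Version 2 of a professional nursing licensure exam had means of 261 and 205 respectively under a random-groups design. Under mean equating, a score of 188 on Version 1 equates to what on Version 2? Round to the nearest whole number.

132

Mean equating: y = x + (M_Y − M_X) = 188 + (205 − 261) = 132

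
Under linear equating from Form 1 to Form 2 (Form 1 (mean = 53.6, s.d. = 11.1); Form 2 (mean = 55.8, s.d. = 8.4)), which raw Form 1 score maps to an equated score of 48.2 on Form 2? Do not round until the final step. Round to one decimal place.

43.6

Invert y = (SD_Y/SD_X)(x − M_X) + M_Y:
x = (SD_X/SD_Y)(y − M_Y) + M_X = (11.1/8.4)(48.2 − 55.8) + 53.6
x = 1.321429 × -7.600 + 53.6 = 43.6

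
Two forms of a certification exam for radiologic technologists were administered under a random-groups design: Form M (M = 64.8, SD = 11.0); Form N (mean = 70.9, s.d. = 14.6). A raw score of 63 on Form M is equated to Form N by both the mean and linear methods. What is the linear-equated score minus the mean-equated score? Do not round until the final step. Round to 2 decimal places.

-0.59

Mean-equated: 63 + (70.9 − 64.8) = 69.10
Linear-equated: (14.6/11.0)(63 − 64.8) + 70.9 = 68.511
Difference = 68.511 − 69.10 = -0.59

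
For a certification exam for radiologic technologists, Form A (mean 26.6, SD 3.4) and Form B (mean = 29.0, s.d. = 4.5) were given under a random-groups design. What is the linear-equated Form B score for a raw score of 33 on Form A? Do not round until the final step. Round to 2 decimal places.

37.47

Linear equating: y = (SD_Y/SD_X)(x − M_X) + M_Y
y = (4.5/3.4)(33 − 26.6) + 29.0
y = 1.323529 × 6.4 + 29.0 = 8.4706 + 29.0 = 37.47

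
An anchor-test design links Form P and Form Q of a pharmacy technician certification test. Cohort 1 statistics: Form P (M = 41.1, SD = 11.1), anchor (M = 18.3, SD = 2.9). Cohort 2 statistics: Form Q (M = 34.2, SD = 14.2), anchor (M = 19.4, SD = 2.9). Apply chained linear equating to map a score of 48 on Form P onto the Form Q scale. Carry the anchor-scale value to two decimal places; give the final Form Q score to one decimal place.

Form P → anchor (Cohort 1): v = (2.9/11.1)(48 − 41.1) + 18.3 = 20.10
anchor → Form Q (Cohort 2): y = (14.2/2.9)(20.10 − 19.4) + 34.2 = 37.6

37.6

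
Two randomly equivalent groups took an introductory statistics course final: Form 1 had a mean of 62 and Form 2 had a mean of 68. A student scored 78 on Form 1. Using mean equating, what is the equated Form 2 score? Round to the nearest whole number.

84

Mean equating: y = x + (M_Y − M_X) = 78 + (68 − 62) = 84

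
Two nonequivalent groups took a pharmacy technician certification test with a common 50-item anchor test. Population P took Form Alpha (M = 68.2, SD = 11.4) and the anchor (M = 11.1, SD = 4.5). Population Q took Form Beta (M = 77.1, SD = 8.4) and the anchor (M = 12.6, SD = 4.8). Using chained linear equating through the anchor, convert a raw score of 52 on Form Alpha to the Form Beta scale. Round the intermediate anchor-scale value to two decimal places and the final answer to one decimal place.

Form Alpha → anchor (Population P): v = (4.5/11.4)(52 − 68.2) + 11.1 = 4.71
anchor → Form Beta (Population Q): y = (8.4/4.8)(4.71 − 12.6) + 77.1 = 63.3

63.3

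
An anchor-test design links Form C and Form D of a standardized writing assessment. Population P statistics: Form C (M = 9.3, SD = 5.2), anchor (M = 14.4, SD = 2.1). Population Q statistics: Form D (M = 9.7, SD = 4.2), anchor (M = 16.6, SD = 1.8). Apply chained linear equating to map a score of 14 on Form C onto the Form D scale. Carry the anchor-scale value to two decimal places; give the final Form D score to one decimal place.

9.0

Form C → anchor (Population P): v = (2.1/5.2)(14 − 9.3) + 14.4 = 16.30
anchor → Form D (Population Q): y = (4.2/1.8)(16.30 − 16.6) + 9.7 = 9.0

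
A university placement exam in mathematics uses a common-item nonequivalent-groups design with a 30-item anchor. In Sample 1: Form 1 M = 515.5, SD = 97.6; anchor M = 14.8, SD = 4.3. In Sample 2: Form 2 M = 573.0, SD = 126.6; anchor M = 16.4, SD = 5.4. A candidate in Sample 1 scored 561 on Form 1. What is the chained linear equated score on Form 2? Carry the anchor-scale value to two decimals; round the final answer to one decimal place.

582.4

Form 1 → anchor (Sample 1): v = (4.3/97.6)(561 − 515.5) + 14.8 = 16.80
anchor → Form 2 (Sample 2): y = (126.6/5.4)(16.80 − 16.4) + 573.0 = 582.4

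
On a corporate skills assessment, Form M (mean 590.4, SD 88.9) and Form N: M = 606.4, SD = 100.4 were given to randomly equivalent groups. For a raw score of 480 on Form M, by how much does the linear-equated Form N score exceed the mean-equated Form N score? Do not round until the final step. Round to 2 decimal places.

-14.28

Mean-equated: 480 + (606.4 − 590.4) = 496.00
Linear-equated: (100.4/88.9)(480 − 590.4) + 606.4 = 481.719
Difference = 481.719 − 496.00 = -14.28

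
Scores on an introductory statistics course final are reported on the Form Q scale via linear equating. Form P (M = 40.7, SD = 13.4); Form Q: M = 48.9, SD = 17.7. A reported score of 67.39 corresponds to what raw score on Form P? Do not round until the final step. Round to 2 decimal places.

54.70

Invert y = (SD_Y/SD_X)(x − M_X) + M_Y:
x = (SD_X/SD_Y)(y − M_Y) + M_X = (13.4/17.7)(67.39 − 48.9) + 40.7
x = 0.757062 × 18.490 + 40.7 = 54.70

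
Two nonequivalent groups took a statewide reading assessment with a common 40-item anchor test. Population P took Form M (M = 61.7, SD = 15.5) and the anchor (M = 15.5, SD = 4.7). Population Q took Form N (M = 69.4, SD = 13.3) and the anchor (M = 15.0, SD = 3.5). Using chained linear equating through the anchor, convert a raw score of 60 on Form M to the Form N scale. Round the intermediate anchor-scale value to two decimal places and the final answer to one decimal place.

69.3

Form M → anchor (Population P): v = (4.7/15.5)(60 − 61.7) + 15.5 = 14.98
anchor → Form N (Population Q): y = (13.3/3.5)(14.98 − 15.0) + 69.4 = 69.3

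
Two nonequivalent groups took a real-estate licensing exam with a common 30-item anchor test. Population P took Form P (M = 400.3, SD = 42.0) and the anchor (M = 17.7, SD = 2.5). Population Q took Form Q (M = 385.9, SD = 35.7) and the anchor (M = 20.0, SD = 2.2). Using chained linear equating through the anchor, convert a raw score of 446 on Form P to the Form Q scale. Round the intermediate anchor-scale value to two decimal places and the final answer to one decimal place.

392.7

Form P → anchor (Population P): v = (2.5/42.0)(446 − 400.3) + 17.7 = 20.42
anchor → Form Q (Population Q): y = (35.7/2.2)(20.42 − 20.0) + 385.9 = 392.7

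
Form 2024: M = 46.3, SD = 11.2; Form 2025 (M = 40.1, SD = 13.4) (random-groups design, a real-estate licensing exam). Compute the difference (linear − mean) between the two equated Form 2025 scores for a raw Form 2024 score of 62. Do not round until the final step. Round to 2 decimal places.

3.08

Mean-equated: 62 + (40.1 − 46.3) = 55.80
Linear-equated: (13.4/11.2)(62 − 46.3) + 40.1 = 58.884
Difference = 58.884 − 55.80 = 3.08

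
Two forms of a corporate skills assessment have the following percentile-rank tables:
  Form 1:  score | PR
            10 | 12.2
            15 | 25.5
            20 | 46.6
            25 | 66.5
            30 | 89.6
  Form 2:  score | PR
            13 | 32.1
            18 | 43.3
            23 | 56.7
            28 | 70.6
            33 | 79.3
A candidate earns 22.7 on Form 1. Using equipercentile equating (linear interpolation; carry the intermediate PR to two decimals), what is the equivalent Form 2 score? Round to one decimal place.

PR of 22.7 on Form 1: 46.6 + (22.7 − 20)/(25 − 20) × (66.5 − 46.6) = 57.35
On Form 2, PR 57.35 falls between score 23 (PR 56.7) and 28 (PR 70.6).
Interpolate: 23 + (57.35 − 56.7)/(70.6 − 56.7) × (28 − 23) = 23.2

23.2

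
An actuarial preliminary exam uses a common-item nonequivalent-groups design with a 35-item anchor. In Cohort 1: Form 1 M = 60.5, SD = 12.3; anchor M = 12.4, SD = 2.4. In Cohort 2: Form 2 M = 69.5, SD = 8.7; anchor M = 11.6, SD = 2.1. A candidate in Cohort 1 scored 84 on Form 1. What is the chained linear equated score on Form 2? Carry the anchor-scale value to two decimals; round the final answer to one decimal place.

91.8

Form 1 → anchor (Cohort 1): v = (2.4/12.3)(84 − 60.5) + 12.4 = 16.99
anchor → Form 2 (Cohort 2): y = (8.7/2.1)(16.99 − 11.6) + 69.5 = 91.8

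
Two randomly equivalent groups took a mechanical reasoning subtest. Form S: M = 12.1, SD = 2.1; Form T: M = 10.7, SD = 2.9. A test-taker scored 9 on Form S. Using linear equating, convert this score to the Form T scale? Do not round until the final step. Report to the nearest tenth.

Linear equating: y = (SD_Y/SD_X)(x − M_X) + M_Y
y = (2.9/2.1)(9 − 12.1) + 10.7
y = 1.380952 × -3.1 + 10.7 = -4.2810 + 10.7 = 6.4

6.4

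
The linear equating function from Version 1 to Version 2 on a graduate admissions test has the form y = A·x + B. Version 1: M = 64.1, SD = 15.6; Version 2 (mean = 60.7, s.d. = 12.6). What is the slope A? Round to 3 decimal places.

0.808

A = SD_Y / SD_X = 12.6 / 15.6 = 0.808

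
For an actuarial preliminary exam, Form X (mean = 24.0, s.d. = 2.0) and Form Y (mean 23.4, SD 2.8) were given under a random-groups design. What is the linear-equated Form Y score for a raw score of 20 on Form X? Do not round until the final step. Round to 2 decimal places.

Linear equating: y = (SD_Y/SD_X)(x − M_X) + M_Y
y = (2.8/2.0)(20 − 24.0) + 23.4
y = 1.400000 × -4.0 + 23.4 = -5.6000 + 23.4 = 17.80

17.80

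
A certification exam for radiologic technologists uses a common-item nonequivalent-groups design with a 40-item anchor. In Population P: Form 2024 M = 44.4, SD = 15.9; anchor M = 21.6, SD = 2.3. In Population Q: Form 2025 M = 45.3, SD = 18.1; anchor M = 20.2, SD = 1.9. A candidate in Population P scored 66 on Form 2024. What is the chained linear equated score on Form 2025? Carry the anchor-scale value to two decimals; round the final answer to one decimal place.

88.4

Form 2024 → anchor (Population P): v = (2.3/15.9)(66 − 44.4) + 21.6 = 24.72
anchor → Form 2025 (Population Q): y = (18.1/1.9)(24.72 − 20.2) + 45.3 = 88.4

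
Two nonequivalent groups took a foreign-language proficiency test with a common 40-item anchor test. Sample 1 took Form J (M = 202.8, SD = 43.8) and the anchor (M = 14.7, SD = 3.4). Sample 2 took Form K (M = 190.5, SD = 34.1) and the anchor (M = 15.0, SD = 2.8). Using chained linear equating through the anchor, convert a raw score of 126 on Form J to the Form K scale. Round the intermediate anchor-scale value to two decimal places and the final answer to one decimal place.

114.3

Form J → anchor (Sample 1): v = (3.4/43.8)(126 − 202.8) + 14.7 = 8.74
anchor → Form K (Sample 2): y = (34.1/2.8)(8.74 − 15.0) + 190.5 = 114.3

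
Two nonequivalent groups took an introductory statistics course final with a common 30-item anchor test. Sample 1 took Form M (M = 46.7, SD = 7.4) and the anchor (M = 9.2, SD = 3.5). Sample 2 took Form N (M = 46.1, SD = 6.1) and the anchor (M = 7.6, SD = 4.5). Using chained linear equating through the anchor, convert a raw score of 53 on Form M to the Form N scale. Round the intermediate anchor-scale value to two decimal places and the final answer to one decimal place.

52.3

Form M → anchor (Sample 1): v = (3.5/7.4)(53 − 46.7) + 9.2 = 12.18
anchor → Form N (Sample 2): y = (6.1/4.5)(12.18 − 7.6) + 46.1 = 52.3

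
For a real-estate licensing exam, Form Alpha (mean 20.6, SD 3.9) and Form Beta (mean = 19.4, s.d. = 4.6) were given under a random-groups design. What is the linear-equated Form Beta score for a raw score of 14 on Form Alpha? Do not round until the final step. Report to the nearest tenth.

Linear equating: y = (SD_Y/SD_X)(x − M_X) + M_Y
y = (4.6/3.9)(14 − 20.6) + 19.4
y = 1.179487 × -6.6 + 19.4 = -7.7846 + 19.4 = 11.6

11.6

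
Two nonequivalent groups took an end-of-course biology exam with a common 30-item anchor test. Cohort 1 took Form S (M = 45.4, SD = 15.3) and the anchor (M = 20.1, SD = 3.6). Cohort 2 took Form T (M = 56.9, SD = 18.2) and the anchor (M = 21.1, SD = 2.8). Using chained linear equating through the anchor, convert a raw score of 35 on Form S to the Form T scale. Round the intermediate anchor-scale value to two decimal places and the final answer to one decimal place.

Form S → anchor (Cohort 1): v = (3.6/15.3)(35 − 45.4) + 20.1 = 17.65
anchor → Form T (Cohort 2): y = (18.2/2.8)(17.65 − 21.1) + 56.9 = 34.5

34.5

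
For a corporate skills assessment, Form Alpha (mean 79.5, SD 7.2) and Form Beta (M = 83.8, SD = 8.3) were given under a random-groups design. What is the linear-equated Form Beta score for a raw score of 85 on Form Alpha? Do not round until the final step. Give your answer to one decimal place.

Linear equating: y = (SD_Y/SD_X)(x − M_X) + M_Y
y = (8.3/7.2)(85 − 79.5) + 83.8
y = 1.152778 × 5.5 + 83.8 = 6.3403 + 83.8 = 90.1

90.1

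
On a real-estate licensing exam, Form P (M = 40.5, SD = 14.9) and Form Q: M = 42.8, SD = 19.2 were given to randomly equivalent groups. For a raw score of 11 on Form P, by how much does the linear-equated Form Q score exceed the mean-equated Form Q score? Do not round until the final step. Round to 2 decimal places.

Mean-equated: 11 + (42.8 − 40.5) = 13.30
Linear-equated: (19.2/14.9)(11 − 40.5) + 42.8 = 4.787
Difference = 4.787 − 13.30 = -8.51

-8.51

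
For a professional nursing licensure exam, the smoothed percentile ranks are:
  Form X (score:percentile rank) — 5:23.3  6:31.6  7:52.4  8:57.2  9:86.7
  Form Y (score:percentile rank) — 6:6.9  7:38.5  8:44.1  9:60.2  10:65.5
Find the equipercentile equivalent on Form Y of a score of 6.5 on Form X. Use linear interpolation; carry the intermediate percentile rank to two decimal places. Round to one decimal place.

PR of 6.5 on Form X: 31.6 + (6.5 − 6)/(7 − 6) × (52.4 − 31.6) = 42.00
On Form Y, PR 42.00 falls between score 7 (PR 38.5) and 8 (PR 44.1).
Interpolate: 7 + (42.00 − 38.5)/(44.1 − 38.5) × (8 − 7) = 7.6

7.6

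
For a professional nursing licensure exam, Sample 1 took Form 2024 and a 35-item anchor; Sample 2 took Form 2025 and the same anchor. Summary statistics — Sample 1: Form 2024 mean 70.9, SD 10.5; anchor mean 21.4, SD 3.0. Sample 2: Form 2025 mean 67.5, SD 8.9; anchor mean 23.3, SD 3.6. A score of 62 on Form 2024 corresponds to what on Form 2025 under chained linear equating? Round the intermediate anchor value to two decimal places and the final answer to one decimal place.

Form 2024 → anchor (Sample 1): v = (3.0/10.5)(62 − 70.9) + 21.4 = 18.86
anchor → Form 2025 (Sample 2): y = (8.9/3.6)(18.86 − 23.3) + 67.5 = 56.5

56.5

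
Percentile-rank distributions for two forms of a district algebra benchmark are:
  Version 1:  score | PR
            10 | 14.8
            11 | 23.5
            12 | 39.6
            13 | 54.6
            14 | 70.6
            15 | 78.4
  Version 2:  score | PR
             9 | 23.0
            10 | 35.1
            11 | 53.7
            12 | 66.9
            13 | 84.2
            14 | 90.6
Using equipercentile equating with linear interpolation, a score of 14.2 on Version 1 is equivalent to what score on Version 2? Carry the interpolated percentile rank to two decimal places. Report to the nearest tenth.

12.3

PR of 14.2 on Version 1: 70.6 + (14.2 − 14)/(15 − 14) × (78.4 − 70.6) = 72.16
On Version 2, PR 72.16 falls between score 12 (PR 66.9) and 13 (PR 84.2).
Interpolate: 12 + (72.16 − 66.9)/(84.2 − 66.9) × (13 − 12) = 12.3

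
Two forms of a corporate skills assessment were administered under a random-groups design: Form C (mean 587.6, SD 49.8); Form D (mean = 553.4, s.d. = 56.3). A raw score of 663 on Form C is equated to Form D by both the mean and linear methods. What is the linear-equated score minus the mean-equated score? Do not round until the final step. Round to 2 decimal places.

9.84

Mean-equated: 663 + (553.4 − 587.6) = 628.80
Linear-equated: (56.3/49.8)(663 − 587.6) + 553.4 = 638.641
Difference = 638.641 − 628.80 = 9.84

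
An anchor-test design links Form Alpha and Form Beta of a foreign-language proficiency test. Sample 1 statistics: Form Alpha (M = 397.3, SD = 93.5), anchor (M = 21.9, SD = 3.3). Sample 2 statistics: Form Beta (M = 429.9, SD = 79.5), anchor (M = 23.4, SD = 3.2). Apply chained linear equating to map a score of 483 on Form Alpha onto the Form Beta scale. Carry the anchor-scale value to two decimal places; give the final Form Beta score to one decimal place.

Form Alpha → anchor (Sample 1): v = (3.3/93.5)(483 − 397.3) + 21.9 = 24.92
anchor → Form Beta (Sample 2): y = (79.5/3.2)(24.92 − 23.4) + 429.9 = 467.7

467.7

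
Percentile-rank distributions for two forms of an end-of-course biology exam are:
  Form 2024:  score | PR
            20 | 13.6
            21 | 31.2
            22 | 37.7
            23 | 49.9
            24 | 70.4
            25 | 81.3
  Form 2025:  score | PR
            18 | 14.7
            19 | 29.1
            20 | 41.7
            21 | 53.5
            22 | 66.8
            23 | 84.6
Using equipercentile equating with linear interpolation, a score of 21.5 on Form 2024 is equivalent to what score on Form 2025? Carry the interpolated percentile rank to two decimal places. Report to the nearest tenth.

19.4

PR of 21.5 on Form 2024: 31.2 + (21.5 − 21)/(22 − 21) × (37.7 − 31.2) = 34.45
On Form 2025, PR 34.45 falls between score 19 (PR 29.1) and 20 (PR 41.7).
Interpolate: 19 + (34.45 − 29.1)/(41.7 − 29.1) × (20 − 19) = 19.4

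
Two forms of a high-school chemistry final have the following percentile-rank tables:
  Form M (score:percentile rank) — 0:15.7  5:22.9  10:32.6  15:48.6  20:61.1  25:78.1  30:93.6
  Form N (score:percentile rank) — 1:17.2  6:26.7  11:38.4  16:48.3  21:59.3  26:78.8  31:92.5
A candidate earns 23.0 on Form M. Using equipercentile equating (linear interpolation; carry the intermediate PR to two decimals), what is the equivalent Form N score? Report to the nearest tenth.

24.1

PR of 23.0 on Form M: 61.1 + (23.0 − 20)/(25 − 20) × (78.1 − 61.1) = 71.30
On Form N, PR 71.30 falls between score 21 (PR 59.3) and 26 (PR 78.8).
Interpolate: 21 + (71.30 − 59.3)/(78.8 − 59.3) × (26 − 21) = 24.1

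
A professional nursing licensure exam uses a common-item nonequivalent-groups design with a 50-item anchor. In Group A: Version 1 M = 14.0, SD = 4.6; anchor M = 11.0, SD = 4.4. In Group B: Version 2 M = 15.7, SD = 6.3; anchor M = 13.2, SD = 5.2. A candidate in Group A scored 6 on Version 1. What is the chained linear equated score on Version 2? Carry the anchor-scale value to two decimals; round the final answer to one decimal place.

3.8

Version 1 → anchor (Group A): v = (4.4/4.6)(6 − 14.0) + 11.0 = 3.35
anchor → Version 2 (Group B): y = (6.3/5.2)(3.35 − 13.2) + 15.7 = 3.8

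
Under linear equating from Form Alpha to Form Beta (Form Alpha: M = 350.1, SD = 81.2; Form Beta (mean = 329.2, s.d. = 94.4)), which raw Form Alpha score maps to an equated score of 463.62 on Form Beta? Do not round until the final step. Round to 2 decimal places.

465.72

Invert y = (SD_Y/SD_X)(x − M_X) + M_Y:
x = (SD_X/SD_Y)(y − M_Y) + M_X = (81.2/94.4)(463.62 − 329.2) + 350.1
x = 0.860169 × 134.420 + 350.1 = 465.72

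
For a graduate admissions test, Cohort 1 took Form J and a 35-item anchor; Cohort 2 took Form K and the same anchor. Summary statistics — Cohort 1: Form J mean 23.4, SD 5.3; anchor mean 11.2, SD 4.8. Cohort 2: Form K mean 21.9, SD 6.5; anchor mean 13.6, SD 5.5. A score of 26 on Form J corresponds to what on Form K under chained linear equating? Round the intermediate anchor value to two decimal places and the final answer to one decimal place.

21.8

Form J → anchor (Cohort 1): v = (4.8/5.3)(26 − 23.4) + 11.2 = 13.55
anchor → Form K (Cohort 2): y = (6.5/5.5)(13.55 − 13.6) + 21.9 = 21.8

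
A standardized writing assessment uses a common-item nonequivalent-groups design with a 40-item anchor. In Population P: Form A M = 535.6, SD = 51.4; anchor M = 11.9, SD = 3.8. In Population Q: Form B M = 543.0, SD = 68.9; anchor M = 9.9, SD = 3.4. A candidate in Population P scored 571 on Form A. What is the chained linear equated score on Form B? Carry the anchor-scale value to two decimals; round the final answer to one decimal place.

636.6

Form A → anchor (Population P): v = (3.8/51.4)(571 − 535.6) + 11.9 = 14.52
anchor → Form B (Population Q): y = (68.9/3.4)(14.52 − 9.9) + 543.0 = 636.6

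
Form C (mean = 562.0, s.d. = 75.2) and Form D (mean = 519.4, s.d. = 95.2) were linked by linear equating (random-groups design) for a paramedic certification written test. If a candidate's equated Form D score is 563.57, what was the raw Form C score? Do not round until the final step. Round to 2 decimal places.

596.89

Invert y = (SD_Y/SD_X)(x − M_X) + M_Y:
x = (SD_X/SD_Y)(y − M_Y) + M_X = (75.2/95.2)(563.57 − 519.4) + 562.0
x = 0.789916 × 44.170 + 562.0 = 596.89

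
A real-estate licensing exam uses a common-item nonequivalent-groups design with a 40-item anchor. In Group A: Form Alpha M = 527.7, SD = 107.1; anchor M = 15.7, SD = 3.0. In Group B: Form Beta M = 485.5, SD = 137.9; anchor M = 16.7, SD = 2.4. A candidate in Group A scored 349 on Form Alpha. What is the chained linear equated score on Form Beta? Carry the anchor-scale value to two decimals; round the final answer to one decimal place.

140.2

Form Alpha → anchor (Group A): v = (3.0/107.1)(349 − 527.7) + 15.7 = 10.69
anchor → Form Beta (Group B): y = (137.9/2.4)(10.69 − 16.7) + 485.5 = 140.2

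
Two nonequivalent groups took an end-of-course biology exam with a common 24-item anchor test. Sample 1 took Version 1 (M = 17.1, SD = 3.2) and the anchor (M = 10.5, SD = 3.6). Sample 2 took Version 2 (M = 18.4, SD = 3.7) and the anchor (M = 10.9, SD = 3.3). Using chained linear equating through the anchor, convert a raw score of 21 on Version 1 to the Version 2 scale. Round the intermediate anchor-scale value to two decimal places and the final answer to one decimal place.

22.9

Version 1 → anchor (Sample 1): v = (3.6/3.2)(21 − 17.1) + 10.5 = 14.89
anchor → Version 2 (Sample 2): y = (3.7/3.3)(14.89 − 10.9) + 18.4 = 22.9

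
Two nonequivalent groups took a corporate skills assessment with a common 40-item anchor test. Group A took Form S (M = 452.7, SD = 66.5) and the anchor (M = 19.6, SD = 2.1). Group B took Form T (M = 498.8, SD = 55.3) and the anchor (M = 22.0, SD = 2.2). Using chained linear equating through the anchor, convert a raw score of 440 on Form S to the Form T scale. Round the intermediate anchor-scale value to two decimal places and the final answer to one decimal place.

Form S → anchor (Group A): v = (2.1/66.5)(440 − 452.7) + 19.6 = 19.20
anchor → Form T (Group B): y = (55.3/2.2)(19.20 − 22.0) + 498.8 = 428.4

428.4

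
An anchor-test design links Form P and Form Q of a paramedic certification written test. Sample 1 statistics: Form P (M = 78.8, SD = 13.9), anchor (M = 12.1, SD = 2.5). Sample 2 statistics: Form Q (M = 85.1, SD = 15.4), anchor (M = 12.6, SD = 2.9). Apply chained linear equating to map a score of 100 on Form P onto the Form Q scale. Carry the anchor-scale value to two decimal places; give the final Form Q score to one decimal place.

Form P → anchor (Sample 1): v = (2.5/13.9)(100 − 78.8) + 12.1 = 15.91
anchor → Form Q (Sample 2): y = (15.4/2.9)(15.91 − 12.6) + 85.1 = 102.7

102.7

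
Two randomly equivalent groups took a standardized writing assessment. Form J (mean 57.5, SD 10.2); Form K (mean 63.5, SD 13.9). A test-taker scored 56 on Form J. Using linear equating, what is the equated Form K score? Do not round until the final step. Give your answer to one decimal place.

Linear equating: y = (SD_Y/SD_X)(x − M_X) + M_Y
y = (13.9/10.2)(56 − 57.5) + 63.5
y = 1.362745 × -1.5 + 63.5 = -2.0441 + 63.5 = 61.5

61.5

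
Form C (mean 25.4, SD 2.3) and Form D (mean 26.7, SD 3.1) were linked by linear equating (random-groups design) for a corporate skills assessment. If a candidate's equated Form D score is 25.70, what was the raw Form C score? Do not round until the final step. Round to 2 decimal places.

Invert y = (SD_Y/SD_X)(x − M_X) + M_Y:
x = (SD_X/SD_Y)(y − M_Y) + M_X = (2.3/3.1)(25.70 − 26.7) + 25.4
x = 0.741935 × -1.000 + 25.4 = 24.66

24.66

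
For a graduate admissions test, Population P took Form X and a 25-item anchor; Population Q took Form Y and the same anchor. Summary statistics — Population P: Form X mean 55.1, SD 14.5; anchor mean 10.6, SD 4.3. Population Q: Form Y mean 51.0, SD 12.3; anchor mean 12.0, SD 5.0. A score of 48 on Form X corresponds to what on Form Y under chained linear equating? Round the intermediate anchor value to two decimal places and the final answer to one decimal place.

42.4

Form X → anchor (Population P): v = (4.3/14.5)(48 − 55.1) + 10.6 = 8.49
anchor → Form Y (Population Q): y = (12.3/5.0)(8.49 − 12.0) + 51.0 = 42.4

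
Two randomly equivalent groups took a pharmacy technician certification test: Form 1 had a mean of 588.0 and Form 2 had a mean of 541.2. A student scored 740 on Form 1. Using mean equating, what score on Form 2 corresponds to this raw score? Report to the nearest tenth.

693.2

Mean equating: y = x + (M_Y − M_X) = 740 + (541.2 − 588.0) = 693.2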